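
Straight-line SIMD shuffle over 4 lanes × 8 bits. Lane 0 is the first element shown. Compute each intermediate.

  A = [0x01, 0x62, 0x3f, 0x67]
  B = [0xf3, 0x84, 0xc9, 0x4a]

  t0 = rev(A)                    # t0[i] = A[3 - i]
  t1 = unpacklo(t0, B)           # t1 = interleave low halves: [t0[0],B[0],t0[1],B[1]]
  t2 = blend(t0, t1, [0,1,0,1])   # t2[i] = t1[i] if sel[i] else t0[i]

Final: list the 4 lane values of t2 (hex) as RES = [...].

RES = [0x67, 0xf3, 0x62, 0x84]

→ t0 |67|3f|62|01|
→ t1 |67|f3|3f|84|
→ t2 |67|f3|62|84|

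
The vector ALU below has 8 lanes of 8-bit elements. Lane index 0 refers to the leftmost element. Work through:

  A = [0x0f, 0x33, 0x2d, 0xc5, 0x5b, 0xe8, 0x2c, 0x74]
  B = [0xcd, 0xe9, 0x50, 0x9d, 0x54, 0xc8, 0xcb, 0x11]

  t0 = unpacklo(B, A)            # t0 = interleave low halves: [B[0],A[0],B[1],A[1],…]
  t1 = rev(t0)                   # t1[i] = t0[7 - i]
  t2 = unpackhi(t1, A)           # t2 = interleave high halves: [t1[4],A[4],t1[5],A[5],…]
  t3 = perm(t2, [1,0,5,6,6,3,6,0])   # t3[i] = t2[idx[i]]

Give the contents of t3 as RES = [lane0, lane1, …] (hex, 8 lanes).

RES = [ 0x5b  0x33  0x2c  0xcd  0xcd  0xe8  0xcd  0x33 ]

  t0: cd 0f e9 33 50 2d 9d c5
  t1: c5 9d 2d 50 33 e9 0f cd
  t2: 33 5b e9 e8 0f 2c cd 74
  t3: 5b 33 2c cd cd e8 cd 33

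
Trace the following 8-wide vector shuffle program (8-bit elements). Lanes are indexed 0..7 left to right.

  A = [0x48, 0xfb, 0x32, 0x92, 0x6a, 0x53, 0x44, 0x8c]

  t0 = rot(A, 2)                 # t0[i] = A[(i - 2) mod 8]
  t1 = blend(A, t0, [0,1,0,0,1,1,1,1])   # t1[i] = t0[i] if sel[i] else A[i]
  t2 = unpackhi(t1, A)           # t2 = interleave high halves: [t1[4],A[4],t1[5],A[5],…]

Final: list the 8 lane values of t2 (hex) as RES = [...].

RES = [0x32, 0x6a, 0x92, 0x53, 0x6a, 0x44, 0x53, 0x8c]

→ t0 |44|8c|48|fb|32|92|6a|53|
→ t1 |48|8c|32|92|32|92|6a|53|
→ t2 |32|6a|92|53|6a|44|53|8c|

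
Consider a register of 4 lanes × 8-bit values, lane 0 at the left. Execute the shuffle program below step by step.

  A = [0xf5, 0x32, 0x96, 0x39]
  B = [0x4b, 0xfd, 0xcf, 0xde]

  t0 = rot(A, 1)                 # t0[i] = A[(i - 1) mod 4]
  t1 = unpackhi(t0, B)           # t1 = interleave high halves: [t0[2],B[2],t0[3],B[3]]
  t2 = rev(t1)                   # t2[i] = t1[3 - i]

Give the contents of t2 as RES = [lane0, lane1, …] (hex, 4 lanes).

RES = [ 0xde  0x96  0xcf  0x32 ]

t0 = [0x39, 0xf5, 0x32, 0x96]
t1 = [0x32, 0xcf, 0x96, 0xde]
t2 = [0xde, 0x96, 0xcf, 0x32]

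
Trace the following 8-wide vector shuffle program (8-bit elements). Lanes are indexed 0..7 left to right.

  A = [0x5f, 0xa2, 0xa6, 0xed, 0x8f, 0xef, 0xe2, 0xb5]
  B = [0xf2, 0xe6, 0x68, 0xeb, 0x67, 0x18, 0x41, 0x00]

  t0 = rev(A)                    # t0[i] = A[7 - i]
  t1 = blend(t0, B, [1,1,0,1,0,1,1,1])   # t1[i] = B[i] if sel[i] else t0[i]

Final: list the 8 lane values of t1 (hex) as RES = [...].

t0 = [0xb5, 0xe2, 0xef, 0x8f, 0xed, 0xa6, 0xa2, 0x5f]
t1 = [0xf2, 0xe6, 0xef, 0xeb, 0xed, 0x18, 0x41, 0x00]

RES = [0xf2, 0xe6, 0xef, 0xeb, 0xed, 0x18, 0x41, 0x00]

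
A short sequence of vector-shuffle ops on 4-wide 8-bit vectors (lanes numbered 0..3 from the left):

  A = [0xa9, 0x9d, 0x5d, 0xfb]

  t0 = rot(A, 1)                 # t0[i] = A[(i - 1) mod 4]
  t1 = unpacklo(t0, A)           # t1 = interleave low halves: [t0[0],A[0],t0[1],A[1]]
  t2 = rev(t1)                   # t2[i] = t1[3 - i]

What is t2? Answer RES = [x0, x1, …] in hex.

RES = [ 0x9d  0xa9  0xa9  0xfb ]

t0 = [0xfb, 0xa9, 0x9d, 0x5d]
t1 = [0xfb, 0xa9, 0xa9, 0x9d]
t2 = [0x9d, 0xa9, 0xa9, 0xfb]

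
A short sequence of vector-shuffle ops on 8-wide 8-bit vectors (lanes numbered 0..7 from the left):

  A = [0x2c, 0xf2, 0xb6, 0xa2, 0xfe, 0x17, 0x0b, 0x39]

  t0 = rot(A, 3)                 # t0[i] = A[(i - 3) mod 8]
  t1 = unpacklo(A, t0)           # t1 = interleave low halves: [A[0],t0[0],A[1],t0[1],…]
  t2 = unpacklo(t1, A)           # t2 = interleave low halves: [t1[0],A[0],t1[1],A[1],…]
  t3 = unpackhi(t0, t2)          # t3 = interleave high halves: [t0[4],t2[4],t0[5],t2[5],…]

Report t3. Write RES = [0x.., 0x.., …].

  t0: 17 0b 39 2c f2 b6 a2 fe
  t1: 2c 17 f2 0b b6 39 a2 2c
  t2: 2c 2c 17 f2 f2 b6 0b a2
  t3: f2 f2 b6 b6 a2 0b fe a2

RES = [ 0xf2  0xf2  0xb6  0xb6  0xa2  0x0b  0xfe  0xa2 ]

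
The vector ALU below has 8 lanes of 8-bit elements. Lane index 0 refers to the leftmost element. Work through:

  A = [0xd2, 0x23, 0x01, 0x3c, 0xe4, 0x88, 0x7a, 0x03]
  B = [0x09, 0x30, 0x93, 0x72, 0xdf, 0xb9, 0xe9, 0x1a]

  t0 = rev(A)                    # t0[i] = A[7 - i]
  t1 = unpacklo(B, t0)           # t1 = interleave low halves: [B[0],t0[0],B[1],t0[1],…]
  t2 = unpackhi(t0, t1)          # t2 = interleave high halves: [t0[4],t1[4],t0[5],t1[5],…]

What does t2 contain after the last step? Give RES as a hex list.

RES = [0x3c, 0x93, 0x01, 0x88, 0x23, 0x72, 0xd2, 0xe4]

  t0: 03 7a 88 e4 3c 01 23 d2
  t1: 09 03 30 7a 93 88 72 e4
  t2: 3c 93 01 88 23 72 d2 e4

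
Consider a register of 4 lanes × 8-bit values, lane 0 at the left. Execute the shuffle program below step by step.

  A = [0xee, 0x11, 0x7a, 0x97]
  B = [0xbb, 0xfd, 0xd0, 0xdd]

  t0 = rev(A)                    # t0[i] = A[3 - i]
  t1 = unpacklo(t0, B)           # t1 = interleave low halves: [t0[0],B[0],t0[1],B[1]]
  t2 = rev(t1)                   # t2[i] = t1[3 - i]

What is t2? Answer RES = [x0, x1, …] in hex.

→ t0 |97|7a|11|ee|
→ t1 |97|bb|7a|fd|
→ t2 |fd|7a|bb|97|

RES = [0xfd, 0x7a, 0xbb, 0x97]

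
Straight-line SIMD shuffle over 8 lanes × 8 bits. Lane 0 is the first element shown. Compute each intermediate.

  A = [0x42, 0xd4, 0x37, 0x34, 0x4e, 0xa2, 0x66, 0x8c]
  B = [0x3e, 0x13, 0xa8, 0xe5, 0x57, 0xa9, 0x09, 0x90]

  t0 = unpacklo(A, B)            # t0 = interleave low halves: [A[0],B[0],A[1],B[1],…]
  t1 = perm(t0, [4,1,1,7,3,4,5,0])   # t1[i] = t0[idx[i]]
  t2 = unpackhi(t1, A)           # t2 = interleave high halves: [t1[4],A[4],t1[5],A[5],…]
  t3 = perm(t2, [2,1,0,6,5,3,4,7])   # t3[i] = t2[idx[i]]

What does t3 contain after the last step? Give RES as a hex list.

t0 = [0x42, 0x3e, 0xd4, 0x13, 0x37, 0xa8, 0x34, 0xe5]
t1 = [0x37, 0x3e, 0x3e, 0xe5, 0x13, 0x37, 0xa8, 0x42]
t2 = [0x13, 0x4e, 0x37, 0xa2, 0xa8, 0x66, 0x42, 0x8c]
t3 = [0x37, 0x4e, 0x13, 0x42, 0x66, 0xa2, 0xa8, 0x8c]

RES = [0x37, 0x4e, 0x13, 0x42, 0x66, 0xa2, 0xa8, 0x8c]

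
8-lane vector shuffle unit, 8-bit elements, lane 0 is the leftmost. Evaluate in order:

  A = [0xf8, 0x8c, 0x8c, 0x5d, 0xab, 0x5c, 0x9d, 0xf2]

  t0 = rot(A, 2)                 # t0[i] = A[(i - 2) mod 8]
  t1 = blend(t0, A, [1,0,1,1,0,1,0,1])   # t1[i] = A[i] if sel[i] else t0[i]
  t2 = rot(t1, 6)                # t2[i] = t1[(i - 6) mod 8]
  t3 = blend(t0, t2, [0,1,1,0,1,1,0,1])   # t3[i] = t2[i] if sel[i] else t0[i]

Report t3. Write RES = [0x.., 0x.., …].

RES = [ 0x9d  0x5d  0x8c  0x8c  0xab  0xf2  0xab  0xf2 ]

  t0: 9d f2 f8 8c 8c 5d ab 5c
  t1: f8 f2 8c 5d 8c 5c ab f2
  t2: 8c 5d 8c 5c ab f2 f8 f2
  t3: 9d 5d 8c 8c ab f2 ab f2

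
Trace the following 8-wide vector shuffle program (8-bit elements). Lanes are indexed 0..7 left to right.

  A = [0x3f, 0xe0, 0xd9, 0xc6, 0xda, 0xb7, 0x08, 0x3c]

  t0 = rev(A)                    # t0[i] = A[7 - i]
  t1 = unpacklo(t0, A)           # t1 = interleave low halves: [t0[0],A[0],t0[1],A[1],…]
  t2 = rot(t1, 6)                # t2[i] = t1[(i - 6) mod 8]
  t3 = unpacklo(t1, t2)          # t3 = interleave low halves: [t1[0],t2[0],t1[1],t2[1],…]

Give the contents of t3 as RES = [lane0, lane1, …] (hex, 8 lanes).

→ t0 |3c|08|b7|da|c6|d9|e0|3f|
→ t1 |3c|3f|08|e0|b7|d9|da|c6|
→ t2 |08|e0|b7|d9|da|c6|3c|3f|
→ t3 |3c|08|3f|e0|08|b7|e0|d9|

RES = [ 0x3c  0x08  0x3f  0xe0  0x08  0xb7  0xe0  0xd9 ]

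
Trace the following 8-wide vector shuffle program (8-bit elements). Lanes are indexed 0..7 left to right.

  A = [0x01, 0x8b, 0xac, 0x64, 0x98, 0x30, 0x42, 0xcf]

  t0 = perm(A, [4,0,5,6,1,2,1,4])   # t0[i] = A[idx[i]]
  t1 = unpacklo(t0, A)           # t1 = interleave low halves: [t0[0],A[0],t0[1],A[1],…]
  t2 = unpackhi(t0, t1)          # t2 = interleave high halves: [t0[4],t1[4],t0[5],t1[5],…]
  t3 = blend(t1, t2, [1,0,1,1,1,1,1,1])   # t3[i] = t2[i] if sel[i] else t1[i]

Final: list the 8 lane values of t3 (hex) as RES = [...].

→ t0 |98|01|30|42|8b|ac|8b|98|
→ t1 |98|01|01|8b|30|ac|42|64|
→ t2 |8b|30|ac|ac|8b|42|98|64|
→ t3 |8b|01|ac|ac|8b|42|98|64|

RES = [0x8b, 0x01, 0xac, 0xac, 0x8b, 0x42, 0x98, 0x64]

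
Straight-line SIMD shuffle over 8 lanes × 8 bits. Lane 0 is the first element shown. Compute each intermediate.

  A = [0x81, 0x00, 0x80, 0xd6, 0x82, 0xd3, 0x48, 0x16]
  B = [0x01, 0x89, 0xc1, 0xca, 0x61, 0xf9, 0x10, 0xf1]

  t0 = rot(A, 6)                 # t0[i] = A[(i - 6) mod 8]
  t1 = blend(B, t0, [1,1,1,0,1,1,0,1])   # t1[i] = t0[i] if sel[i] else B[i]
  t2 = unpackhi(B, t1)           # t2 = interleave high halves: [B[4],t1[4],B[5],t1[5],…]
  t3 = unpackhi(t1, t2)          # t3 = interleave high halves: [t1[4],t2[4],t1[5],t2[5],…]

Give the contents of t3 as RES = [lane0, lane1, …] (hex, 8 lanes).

→ t0 |80|d6|82|d3|48|16|81|00|
→ t1 |80|d6|82|ca|48|16|10|00|
→ t2 |61|48|f9|16|10|10|f1|00|
→ t3 |48|10|16|10|10|f1|00|00|

RES = [0x48, 0x10, 0x16, 0x10, 0x10, 0xf1, 0x00, 0x00]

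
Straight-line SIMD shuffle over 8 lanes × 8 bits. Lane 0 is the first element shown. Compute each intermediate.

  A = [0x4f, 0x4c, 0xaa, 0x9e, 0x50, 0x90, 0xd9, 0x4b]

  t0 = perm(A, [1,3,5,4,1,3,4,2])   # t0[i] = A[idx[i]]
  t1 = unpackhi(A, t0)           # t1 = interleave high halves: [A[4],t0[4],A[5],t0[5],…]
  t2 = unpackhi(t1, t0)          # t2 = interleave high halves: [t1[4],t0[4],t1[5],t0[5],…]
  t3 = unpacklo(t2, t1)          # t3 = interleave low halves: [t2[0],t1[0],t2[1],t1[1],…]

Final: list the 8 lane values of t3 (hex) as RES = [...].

RES = [0xd9, 0x50, 0x4c, 0x4c, 0x50, 0x90, 0x9e, 0x9e]

  t0: 4c 9e 90 50 4c 9e 50 aa
  t1: 50 4c 90 9e d9 50 4b aa
  t2: d9 4c 50 9e 4b 50 aa aa
  t3: d9 50 4c 4c 50 90 9e 9e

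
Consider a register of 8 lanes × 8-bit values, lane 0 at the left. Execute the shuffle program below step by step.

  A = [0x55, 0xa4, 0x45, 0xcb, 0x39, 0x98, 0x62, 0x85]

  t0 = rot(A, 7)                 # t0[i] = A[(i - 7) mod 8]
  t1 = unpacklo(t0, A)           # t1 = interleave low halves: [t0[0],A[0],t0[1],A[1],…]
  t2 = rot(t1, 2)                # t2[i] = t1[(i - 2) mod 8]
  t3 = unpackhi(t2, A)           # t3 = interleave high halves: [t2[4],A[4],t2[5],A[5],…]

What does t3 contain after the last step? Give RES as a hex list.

RES = [ 0x45  0x39  0xa4  0x98  0xcb  0x62  0x45  0x85 ]

  t0: a4 45 cb 39 98 62 85 55
  t1: a4 55 45 a4 cb 45 39 cb
  t2: 39 cb a4 55 45 a4 cb 45
  t3: 45 39 a4 98 cb 62 45 85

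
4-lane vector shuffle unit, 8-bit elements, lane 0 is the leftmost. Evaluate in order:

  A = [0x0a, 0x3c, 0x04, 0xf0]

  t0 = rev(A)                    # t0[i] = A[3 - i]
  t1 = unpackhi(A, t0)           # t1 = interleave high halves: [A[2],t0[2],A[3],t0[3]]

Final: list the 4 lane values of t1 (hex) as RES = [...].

t0 = [0xf0, 0x04, 0x3c, 0x0a]
t1 = [0x04, 0x3c, 0xf0, 0x0a]

RES = [ 0x04  0x3c  0xf0  0x0a ]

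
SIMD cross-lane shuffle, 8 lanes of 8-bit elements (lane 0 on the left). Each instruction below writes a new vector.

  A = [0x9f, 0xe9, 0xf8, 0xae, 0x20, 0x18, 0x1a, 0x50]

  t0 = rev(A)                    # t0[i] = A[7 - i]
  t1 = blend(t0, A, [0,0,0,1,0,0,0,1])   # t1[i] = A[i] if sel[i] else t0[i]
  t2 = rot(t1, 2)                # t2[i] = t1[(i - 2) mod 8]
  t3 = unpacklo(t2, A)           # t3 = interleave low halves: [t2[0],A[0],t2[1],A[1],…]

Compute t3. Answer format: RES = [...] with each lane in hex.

RES = [ 0xe9  0x9f  0x50  0xe9  0x50  0xf8  0x1a  0xae ]

→ t0 |50|1a|18|20|ae|f8|e9|9f|
→ t1 |50|1a|18|ae|ae|f8|e9|50|
→ t2 |e9|50|50|1a|18|ae|ae|f8|
→ t3 |e9|9f|50|e9|50|f8|1a|ae|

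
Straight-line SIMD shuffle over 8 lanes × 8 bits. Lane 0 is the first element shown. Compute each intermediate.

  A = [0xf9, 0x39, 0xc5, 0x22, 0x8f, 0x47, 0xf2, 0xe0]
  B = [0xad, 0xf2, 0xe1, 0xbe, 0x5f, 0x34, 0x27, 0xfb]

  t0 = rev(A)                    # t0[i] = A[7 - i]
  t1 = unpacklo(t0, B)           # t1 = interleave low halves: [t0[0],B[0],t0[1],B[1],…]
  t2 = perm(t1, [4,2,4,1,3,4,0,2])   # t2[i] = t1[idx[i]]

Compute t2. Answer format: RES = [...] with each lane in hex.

t0 = [0xe0, 0xf2, 0x47, 0x8f, 0x22, 0xc5, 0x39, 0xf9]
t1 = [0xe0, 0xad, 0xf2, 0xf2, 0x47, 0xe1, 0x8f, 0xbe]
t2 = [0x47, 0xf2, 0x47, 0xad, 0xf2, 0x47, 0xe0, 0xf2]

RES = [ 0x47  0xf2  0x47  0xad  0xf2  0x47  0xe0  0xf2 ]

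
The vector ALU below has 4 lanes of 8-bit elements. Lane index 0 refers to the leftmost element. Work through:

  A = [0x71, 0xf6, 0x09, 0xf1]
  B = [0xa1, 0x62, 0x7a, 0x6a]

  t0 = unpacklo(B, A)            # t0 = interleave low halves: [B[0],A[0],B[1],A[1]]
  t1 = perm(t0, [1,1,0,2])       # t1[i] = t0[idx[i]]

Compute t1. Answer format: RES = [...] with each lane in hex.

RES = [ 0x71  0x71  0xa1  0x62 ]

t0 = [0xa1, 0x71, 0x62, 0xf6]
t1 = [0x71, 0x71, 0xa1, 0x62]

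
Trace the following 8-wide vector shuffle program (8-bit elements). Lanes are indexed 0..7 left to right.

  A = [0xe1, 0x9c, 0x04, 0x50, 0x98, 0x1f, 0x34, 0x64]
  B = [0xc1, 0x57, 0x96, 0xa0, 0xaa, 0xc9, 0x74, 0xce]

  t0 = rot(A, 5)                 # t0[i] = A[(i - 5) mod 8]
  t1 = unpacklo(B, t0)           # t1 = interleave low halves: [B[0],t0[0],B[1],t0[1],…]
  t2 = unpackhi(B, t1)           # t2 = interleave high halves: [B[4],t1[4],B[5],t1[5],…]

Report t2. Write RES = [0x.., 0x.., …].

RES = [ 0xaa  0x96  0xc9  0x1f  0x74  0xa0  0xce  0x34 ]

t0 = [0x50, 0x98, 0x1f, 0x34, 0x64, 0xe1, 0x9c, 0x04]
t1 = [0xc1, 0x50, 0x57, 0x98, 0x96, 0x1f, 0xa0, 0x34]
t2 = [0xaa, 0x96, 0xc9, 0x1f, 0x74, 0xa0, 0xce, 0x34]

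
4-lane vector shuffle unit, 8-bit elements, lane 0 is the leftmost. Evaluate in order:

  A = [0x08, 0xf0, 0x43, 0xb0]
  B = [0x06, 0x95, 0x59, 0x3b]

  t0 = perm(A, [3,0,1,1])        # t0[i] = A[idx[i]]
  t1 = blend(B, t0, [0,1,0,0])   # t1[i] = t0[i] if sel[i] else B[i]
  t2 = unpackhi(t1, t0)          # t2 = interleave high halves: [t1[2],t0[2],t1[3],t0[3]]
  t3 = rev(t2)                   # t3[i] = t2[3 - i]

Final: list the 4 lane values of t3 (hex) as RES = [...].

  t0: b0 08 f0 f0
  t1: 06 08 59 3b
  t2: 59 f0 3b f0
  t3: f0 3b f0 59

RES = [ 0xf0  0x3b  0xf0  0x59 ]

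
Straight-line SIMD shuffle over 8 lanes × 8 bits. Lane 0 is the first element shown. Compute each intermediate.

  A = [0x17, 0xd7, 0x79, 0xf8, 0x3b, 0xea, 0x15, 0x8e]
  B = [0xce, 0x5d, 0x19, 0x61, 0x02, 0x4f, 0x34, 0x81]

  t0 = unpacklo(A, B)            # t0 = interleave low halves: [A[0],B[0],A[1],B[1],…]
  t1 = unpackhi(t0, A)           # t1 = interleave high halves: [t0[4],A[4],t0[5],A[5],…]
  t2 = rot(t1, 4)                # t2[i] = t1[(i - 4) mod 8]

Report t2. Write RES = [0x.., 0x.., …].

RES = [ 0xf8  0x15  0x61  0x8e  0x79  0x3b  0x19  0xea ]

→ t0 |17|ce|d7|5d|79|19|f8|61|
→ t1 |79|3b|19|ea|f8|15|61|8e|
→ t2 |f8|15|61|8e|79|3b|19|ea|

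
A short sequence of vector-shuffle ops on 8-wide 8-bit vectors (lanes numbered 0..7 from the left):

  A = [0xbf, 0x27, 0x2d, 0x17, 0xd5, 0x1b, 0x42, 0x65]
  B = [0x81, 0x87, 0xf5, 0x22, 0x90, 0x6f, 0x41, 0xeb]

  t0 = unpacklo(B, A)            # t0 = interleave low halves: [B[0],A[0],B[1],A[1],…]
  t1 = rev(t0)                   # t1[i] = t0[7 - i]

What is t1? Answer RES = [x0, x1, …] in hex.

t0 = [0x81, 0xbf, 0x87, 0x27, 0xf5, 0x2d, 0x22, 0x17]
t1 = [0x17, 0x22, 0x2d, 0xf5, 0x27, 0x87, 0xbf, 0x81]

RES = [0x17, 0x22, 0x2d, 0xf5, 0x27, 0x87, 0xbf, 0x81]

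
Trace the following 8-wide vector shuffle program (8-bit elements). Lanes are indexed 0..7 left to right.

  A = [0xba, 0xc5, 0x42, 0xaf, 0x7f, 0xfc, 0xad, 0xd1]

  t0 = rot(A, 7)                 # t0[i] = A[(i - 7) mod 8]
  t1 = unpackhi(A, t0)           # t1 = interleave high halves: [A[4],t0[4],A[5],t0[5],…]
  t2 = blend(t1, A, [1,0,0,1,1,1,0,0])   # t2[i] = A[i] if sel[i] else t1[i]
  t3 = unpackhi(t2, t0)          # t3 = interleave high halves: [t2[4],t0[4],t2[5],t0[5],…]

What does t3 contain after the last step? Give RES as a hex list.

RES = [ 0x7f  0xfc  0xfc  0xad  0xd1  0xd1  0xba  0xba ]

→ t0 |c5|42|af|7f|fc|ad|d1|ba|
→ t1 |7f|fc|fc|ad|ad|d1|d1|ba|
→ t2 |ba|fc|fc|af|7f|fc|d1|ba|
→ t3 |7f|fc|fc|ad|d1|d1|ba|ba|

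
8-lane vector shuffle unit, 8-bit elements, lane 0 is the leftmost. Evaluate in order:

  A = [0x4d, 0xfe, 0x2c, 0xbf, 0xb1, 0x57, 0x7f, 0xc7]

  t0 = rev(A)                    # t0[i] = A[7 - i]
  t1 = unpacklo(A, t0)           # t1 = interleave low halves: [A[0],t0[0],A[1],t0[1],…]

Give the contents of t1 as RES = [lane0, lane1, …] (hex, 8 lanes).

  t0: c7 7f 57 b1 bf 2c fe 4d
  t1: 4d c7 fe 7f 2c 57 bf b1

RES = [0x4d, 0xc7, 0xfe, 0x7f, 0x2c, 0x57, 0xbf, 0xb1]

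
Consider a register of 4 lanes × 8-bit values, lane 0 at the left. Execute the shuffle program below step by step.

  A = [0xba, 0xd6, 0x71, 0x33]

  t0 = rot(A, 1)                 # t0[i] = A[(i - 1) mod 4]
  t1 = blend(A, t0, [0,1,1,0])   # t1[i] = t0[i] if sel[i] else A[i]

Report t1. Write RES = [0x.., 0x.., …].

t0 = [0x33, 0xba, 0xd6, 0x71]
t1 = [0xba, 0xba, 0xd6, 0x33]

RES = [0xba, 0xba, 0xd6, 0x33]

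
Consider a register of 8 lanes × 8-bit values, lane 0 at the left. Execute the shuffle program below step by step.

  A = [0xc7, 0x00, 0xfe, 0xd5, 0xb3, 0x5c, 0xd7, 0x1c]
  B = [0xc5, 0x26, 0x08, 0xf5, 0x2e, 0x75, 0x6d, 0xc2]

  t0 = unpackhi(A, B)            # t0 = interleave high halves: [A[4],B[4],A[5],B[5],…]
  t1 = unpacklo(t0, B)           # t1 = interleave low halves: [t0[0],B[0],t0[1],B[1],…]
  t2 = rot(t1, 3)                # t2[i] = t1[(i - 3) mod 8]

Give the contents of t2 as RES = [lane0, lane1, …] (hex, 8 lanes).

RES = [ 0x08  0x75  0xf5  0xb3  0xc5  0x2e  0x26  0x5c ]

→ t0 |b3|2e|5c|75|d7|6d|1c|c2|
→ t1 |b3|c5|2e|26|5c|08|75|f5|
→ t2 |08|75|f5|b3|c5|2e|26|5c|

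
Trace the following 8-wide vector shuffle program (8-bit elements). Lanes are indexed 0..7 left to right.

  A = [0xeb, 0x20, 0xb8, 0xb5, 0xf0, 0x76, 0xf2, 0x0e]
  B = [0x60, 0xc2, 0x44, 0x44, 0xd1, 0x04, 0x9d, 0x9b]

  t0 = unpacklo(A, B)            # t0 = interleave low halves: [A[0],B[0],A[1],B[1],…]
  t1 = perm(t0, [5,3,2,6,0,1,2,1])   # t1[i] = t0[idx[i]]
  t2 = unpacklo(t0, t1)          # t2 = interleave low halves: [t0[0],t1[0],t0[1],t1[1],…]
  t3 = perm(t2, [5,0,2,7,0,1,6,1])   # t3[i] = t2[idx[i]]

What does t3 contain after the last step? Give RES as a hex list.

t0 = [0xeb, 0x60, 0x20, 0xc2, 0xb8, 0x44, 0xb5, 0x44]
t1 = [0x44, 0xc2, 0x20, 0xb5, 0xeb, 0x60, 0x20, 0x60]
t2 = [0xeb, 0x44, 0x60, 0xc2, 0x20, 0x20, 0xc2, 0xb5]
t3 = [0x20, 0xeb, 0x60, 0xb5, 0xeb, 0x44, 0xc2, 0x44]

RES = [ 0x20  0xeb  0x60  0xb5  0xeb  0x44  0xc2  0x44 ]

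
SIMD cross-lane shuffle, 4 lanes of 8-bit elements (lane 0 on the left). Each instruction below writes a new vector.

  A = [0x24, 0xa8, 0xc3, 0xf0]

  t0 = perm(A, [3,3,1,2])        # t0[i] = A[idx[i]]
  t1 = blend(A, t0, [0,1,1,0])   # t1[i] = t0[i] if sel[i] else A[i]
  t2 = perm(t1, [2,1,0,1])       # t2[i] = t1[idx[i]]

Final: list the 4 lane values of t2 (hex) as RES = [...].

RES = [ 0xa8  0xf0  0x24  0xf0 ]

→ t0 |f0|f0|a8|c3|
→ t1 |24|f0|a8|f0|
→ t2 |a8|f0|24|f0|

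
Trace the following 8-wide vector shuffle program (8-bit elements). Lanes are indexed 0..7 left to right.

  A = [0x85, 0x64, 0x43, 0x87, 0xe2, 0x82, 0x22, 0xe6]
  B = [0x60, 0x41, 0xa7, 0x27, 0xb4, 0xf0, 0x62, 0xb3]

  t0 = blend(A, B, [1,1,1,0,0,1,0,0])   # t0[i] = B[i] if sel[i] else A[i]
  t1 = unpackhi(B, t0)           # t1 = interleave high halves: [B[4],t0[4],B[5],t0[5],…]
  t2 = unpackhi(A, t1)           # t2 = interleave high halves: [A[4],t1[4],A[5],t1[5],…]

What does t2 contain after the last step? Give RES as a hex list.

RES = [ 0xe2  0x62  0x82  0x22  0x22  0xb3  0xe6  0xe6 ]

→ t0 |60|41|a7|87|e2|f0|22|e6|
→ t1 |b4|e2|f0|f0|62|22|b3|e6|
→ t2 |e2|62|82|22|22|b3|e6|e6|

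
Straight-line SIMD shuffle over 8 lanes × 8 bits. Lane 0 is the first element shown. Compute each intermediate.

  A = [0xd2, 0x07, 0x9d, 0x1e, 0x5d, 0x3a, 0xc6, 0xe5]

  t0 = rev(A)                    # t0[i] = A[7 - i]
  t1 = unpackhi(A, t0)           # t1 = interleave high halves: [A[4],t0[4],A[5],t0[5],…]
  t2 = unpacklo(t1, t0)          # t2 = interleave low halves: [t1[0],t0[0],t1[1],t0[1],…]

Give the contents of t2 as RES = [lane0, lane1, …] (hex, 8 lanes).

RES = [0x5d, 0xe5, 0x1e, 0xc6, 0x3a, 0x3a, 0x9d, 0x5d]

→ t0 |e5|c6|3a|5d|1e|9d|07|d2|
→ t1 |5d|1e|3a|9d|c6|07|e5|d2|
→ t2 |5d|e5|1e|c6|3a|3a|9d|5d|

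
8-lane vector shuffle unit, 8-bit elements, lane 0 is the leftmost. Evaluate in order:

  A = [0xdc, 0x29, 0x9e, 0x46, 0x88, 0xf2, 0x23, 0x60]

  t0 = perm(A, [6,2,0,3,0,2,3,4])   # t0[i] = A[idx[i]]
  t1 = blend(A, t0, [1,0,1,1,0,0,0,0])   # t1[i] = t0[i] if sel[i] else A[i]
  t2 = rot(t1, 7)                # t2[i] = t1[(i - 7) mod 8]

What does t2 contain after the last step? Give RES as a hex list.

RES = [ 0x29  0xdc  0x46  0x88  0xf2  0x23  0x60  0x23 ]

→ t0 |23|9e|dc|46|dc|9e|46|88|
→ t1 |23|29|dc|46|88|f2|23|60|
→ t2 |29|dc|46|88|f2|23|60|23|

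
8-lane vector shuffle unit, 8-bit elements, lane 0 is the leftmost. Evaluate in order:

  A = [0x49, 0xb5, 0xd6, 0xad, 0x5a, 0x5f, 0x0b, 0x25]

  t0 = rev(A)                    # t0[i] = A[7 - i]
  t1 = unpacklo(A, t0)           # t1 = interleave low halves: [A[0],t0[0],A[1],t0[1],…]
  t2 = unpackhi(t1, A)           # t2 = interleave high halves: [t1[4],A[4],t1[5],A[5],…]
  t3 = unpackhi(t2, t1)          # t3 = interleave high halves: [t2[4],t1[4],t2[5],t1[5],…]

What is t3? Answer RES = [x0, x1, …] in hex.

RES = [ 0xad  0xd6  0x0b  0x5f  0x5a  0xad  0x25  0x5a ]

→ t0 |25|0b|5f|5a|ad|d6|b5|49|
→ t1 |49|25|b5|0b|d6|5f|ad|5a|
→ t2 |d6|5a|5f|5f|ad|0b|5a|25|
→ t3 |ad|d6|0b|5f|5a|ad|25|5a|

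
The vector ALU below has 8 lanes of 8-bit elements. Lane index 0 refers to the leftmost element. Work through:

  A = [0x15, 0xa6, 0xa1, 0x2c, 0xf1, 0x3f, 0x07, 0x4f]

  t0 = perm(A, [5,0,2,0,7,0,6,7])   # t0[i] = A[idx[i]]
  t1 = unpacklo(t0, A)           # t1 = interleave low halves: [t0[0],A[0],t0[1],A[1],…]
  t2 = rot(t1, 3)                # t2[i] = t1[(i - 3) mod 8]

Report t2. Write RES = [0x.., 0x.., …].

RES = [0xa1, 0x15, 0x2c, 0x3f, 0x15, 0x15, 0xa6, 0xa1]

→ t0 |3f|15|a1|15|4f|15|07|4f|
→ t1 |3f|15|15|a6|a1|a1|15|2c|
→ t2 |a1|15|2c|3f|15|15|a6|a1|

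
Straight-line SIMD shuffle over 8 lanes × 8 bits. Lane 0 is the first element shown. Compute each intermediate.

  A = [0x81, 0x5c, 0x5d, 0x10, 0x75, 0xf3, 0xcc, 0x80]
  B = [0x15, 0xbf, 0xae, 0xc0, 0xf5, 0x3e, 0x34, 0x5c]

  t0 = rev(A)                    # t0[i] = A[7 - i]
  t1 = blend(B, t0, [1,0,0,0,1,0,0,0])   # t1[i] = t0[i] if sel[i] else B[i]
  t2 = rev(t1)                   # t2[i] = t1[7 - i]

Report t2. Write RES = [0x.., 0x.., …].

→ t0 |80|cc|f3|75|10|5d|5c|81|
→ t1 |80|bf|ae|c0|10|3e|34|5c|
→ t2 |5c|34|3e|10|c0|ae|bf|80|

RES = [ 0x5c  0x34  0x3e  0x10  0xc0  0xae  0xbf  0x80 ]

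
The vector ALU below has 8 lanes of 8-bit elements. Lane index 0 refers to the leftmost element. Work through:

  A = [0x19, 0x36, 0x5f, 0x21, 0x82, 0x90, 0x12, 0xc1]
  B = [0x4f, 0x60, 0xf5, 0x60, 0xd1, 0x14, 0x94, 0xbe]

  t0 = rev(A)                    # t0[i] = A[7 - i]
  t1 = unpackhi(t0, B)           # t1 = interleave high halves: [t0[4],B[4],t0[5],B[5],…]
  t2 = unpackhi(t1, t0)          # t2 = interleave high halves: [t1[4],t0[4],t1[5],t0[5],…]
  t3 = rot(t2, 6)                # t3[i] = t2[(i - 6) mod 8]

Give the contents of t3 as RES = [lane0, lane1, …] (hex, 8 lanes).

t0 = [0xc1, 0x12, 0x90, 0x82, 0x21, 0x5f, 0x36, 0x19]
t1 = [0x21, 0xd1, 0x5f, 0x14, 0x36, 0x94, 0x19, 0xbe]
t2 = [0x36, 0x21, 0x94, 0x5f, 0x19, 0x36, 0xbe, 0x19]
t3 = [0x94, 0x5f, 0x19, 0x36, 0xbe, 0x19, 0x36, 0x21]

RES = [0x94, 0x5f, 0x19, 0x36, 0xbe, 0x19, 0x36, 0x21]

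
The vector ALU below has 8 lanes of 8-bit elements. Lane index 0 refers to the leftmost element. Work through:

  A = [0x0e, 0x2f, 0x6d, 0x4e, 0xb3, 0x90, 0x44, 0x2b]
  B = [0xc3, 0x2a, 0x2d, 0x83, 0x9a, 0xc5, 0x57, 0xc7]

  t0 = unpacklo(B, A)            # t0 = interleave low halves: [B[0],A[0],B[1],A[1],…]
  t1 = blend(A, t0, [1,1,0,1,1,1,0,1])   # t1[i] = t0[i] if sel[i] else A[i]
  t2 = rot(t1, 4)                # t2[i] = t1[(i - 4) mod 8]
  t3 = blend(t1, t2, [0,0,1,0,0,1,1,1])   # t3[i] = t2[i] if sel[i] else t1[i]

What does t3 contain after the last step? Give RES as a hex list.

RES = [ 0xc3  0x0e  0x44  0x2f  0x2d  0x0e  0x6d  0x2f ]

  t0: c3 0e 2a 2f 2d 6d 83 4e
  t1: c3 0e 6d 2f 2d 6d 44 4e
  t2: 2d 6d 44 4e c3 0e 6d 2f
  t3: c3 0e 44 2f 2d 0e 6d 2f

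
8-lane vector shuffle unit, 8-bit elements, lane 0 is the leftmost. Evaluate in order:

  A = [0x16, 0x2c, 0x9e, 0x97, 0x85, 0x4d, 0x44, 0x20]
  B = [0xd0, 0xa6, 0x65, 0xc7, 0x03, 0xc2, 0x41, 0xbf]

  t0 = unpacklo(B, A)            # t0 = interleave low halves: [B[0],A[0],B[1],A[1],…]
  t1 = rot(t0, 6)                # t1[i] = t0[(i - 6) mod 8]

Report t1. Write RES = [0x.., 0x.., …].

RES = [ 0xa6  0x2c  0x65  0x9e  0xc7  0x97  0xd0  0x16 ]

  t0: d0 16 a6 2c 65 9e c7 97
  t1: a6 2c 65 9e c7 97 d0 16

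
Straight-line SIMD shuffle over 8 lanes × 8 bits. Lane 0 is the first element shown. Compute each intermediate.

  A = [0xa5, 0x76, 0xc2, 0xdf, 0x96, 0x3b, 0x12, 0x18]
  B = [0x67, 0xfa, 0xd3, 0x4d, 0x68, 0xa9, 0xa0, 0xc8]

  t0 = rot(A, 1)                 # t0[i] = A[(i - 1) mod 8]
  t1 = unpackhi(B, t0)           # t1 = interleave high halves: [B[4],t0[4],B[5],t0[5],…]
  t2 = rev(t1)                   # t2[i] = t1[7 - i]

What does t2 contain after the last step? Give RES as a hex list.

RES = [ 0x12  0xc8  0x3b  0xa0  0x96  0xa9  0xdf  0x68 ]

t0 = [0x18, 0xa5, 0x76, 0xc2, 0xdf, 0x96, 0x3b, 0x12]
t1 = [0x68, 0xdf, 0xa9, 0x96, 0xa0, 0x3b, 0xc8, 0x12]
t2 = [0x12, 0xc8, 0x3b, 0xa0, 0x96, 0xa9, 0xdf, 0x68]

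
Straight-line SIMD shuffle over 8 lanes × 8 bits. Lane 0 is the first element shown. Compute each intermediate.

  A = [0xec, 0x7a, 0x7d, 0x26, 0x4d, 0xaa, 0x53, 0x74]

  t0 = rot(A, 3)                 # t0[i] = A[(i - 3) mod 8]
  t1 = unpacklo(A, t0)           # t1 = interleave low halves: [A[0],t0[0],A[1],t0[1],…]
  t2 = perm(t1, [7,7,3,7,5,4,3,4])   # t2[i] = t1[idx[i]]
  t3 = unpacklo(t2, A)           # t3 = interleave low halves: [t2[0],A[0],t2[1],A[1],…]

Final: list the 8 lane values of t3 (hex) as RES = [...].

t0 = [0xaa, 0x53, 0x74, 0xec, 0x7a, 0x7d, 0x26, 0x4d]
t1 = [0xec, 0xaa, 0x7a, 0x53, 0x7d, 0x74, 0x26, 0xec]
t2 = [0xec, 0xec, 0x53, 0xec, 0x74, 0x7d, 0x53, 0x7d]
t3 = [0xec, 0xec, 0xec, 0x7a, 0x53, 0x7d, 0xec, 0x26]

RES = [0xec, 0xec, 0xec, 0x7a, 0x53, 0x7d, 0xec, 0x26]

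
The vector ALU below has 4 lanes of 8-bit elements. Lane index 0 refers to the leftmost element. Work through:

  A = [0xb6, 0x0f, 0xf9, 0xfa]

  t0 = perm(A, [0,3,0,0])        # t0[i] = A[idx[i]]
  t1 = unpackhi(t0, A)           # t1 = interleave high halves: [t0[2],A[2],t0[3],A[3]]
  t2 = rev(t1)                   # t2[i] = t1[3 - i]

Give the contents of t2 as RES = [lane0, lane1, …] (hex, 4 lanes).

RES = [0xfa, 0xb6, 0xf9, 0xb6]

→ t0 |b6|fa|b6|b6|
→ t1 |b6|f9|b6|fa|
→ t2 |fa|b6|f9|b6|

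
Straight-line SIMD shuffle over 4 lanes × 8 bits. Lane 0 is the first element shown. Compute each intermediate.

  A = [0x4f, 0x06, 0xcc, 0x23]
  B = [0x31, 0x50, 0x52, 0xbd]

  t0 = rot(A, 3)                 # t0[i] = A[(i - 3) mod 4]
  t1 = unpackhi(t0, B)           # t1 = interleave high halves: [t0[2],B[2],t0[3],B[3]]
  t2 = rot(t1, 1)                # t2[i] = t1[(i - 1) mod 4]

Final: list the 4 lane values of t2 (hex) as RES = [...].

→ t0 |06|cc|23|4f|
→ t1 |23|52|4f|bd|
→ t2 |bd|23|52|4f|

RES = [ 0xbd  0x23  0x52  0x4f ]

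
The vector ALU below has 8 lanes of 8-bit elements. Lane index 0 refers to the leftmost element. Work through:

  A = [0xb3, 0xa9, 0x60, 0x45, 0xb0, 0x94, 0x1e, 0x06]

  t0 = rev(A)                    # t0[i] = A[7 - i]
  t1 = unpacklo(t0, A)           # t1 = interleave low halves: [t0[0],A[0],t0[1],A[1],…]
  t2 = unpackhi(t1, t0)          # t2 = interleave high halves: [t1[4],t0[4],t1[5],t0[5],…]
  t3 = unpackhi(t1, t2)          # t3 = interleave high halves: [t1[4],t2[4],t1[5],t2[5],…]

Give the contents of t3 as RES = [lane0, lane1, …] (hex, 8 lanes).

  t0: 06 1e 94 b0 45 60 a9 b3
  t1: 06 b3 1e a9 94 60 b0 45
  t2: 94 45 60 60 b0 a9 45 b3
  t3: 94 b0 60 a9 b0 45 45 b3

RES = [0x94, 0xb0, 0x60, 0xa9, 0xb0, 0x45, 0x45, 0xb3]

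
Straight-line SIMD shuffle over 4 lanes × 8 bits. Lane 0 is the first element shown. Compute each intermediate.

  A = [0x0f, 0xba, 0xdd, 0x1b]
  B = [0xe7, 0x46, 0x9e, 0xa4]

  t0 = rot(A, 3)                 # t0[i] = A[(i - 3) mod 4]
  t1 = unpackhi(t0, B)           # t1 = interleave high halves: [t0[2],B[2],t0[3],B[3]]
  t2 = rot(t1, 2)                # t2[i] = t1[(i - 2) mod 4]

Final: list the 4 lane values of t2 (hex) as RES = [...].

RES = [ 0x0f  0xa4  0x1b  0x9e ]

→ t0 |ba|dd|1b|0f|
→ t1 |1b|9e|0f|a4|
→ t2 |0f|a4|1b|9e|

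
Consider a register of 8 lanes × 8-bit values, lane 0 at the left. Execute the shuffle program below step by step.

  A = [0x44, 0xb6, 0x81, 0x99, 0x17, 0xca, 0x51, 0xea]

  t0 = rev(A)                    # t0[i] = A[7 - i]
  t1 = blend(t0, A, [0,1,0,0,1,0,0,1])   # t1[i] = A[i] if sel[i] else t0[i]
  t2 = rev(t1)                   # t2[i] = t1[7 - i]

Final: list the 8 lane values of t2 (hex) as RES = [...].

→ t0 |ea|51|ca|17|99|81|b6|44|
→ t1 |ea|b6|ca|17|17|81|b6|ea|
→ t2 |ea|b6|81|17|17|ca|b6|ea|

RES = [ 0xea  0xb6  0x81  0x17  0x17  0xca  0xb6  0xea ]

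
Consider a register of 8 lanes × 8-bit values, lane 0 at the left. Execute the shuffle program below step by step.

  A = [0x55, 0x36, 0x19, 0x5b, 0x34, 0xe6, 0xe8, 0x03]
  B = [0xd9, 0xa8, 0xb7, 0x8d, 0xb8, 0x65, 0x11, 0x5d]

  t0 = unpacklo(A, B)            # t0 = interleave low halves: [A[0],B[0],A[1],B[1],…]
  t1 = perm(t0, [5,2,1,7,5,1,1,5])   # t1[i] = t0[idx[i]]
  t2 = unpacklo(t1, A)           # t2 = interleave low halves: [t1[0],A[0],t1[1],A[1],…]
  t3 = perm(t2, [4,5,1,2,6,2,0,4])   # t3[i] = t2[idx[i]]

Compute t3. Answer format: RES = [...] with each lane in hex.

t0 = [0x55, 0xd9, 0x36, 0xa8, 0x19, 0xb7, 0x5b, 0x8d]
t1 = [0xb7, 0x36, 0xd9, 0x8d, 0xb7, 0xd9, 0xd9, 0xb7]
t2 = [0xb7, 0x55, 0x36, 0x36, 0xd9, 0x19, 0x8d, 0x5b]
t3 = [0xd9, 0x19, 0x55, 0x36, 0x8d, 0x36, 0xb7, 0xd9]

RES = [0xd9, 0x19, 0x55, 0x36, 0x8d, 0x36, 0xb7, 0xd9]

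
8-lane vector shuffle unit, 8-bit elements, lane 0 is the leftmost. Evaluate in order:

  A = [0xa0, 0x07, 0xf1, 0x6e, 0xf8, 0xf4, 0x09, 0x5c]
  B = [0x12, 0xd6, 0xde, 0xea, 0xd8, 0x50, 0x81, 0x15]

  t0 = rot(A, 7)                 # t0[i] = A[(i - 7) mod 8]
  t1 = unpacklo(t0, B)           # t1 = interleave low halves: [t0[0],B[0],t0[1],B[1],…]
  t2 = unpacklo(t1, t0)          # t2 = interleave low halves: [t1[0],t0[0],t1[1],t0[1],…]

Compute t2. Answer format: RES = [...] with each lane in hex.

  t0: 07 f1 6e f8 f4 09 5c a0
  t1: 07 12 f1 d6 6e de f8 ea
  t2: 07 07 12 f1 f1 6e d6 f8

RES = [0x07, 0x07, 0x12, 0xf1, 0xf1, 0x6e, 0xd6, 0xf8]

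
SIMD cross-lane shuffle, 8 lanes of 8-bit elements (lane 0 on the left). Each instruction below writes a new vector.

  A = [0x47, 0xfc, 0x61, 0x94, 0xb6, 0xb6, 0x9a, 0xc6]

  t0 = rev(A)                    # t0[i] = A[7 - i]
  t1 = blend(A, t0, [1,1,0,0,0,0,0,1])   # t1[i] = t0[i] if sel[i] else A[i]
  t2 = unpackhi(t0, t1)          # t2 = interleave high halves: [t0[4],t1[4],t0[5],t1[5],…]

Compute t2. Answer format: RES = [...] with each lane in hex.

RES = [0x94, 0xb6, 0x61, 0xb6, 0xfc, 0x9a, 0x47, 0x47]

→ t0 |c6|9a|b6|b6|94|61|fc|47|
→ t1 |c6|9a|61|94|b6|b6|9a|47|
→ t2 |94|b6|61|b6|fc|9a|47|47|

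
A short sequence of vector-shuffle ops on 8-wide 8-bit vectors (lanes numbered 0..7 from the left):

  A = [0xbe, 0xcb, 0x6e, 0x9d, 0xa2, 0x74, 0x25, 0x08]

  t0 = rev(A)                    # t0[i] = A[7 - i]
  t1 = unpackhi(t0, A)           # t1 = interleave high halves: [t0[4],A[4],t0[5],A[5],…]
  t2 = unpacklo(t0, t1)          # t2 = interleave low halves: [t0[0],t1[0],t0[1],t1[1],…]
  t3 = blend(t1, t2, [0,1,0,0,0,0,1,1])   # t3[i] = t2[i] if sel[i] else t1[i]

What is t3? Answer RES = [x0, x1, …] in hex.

RES = [0x9d, 0x9d, 0x6e, 0x74, 0xcb, 0x25, 0xa2, 0x74]

→ t0 |08|25|74|a2|9d|6e|cb|be|
→ t1 |9d|a2|6e|74|cb|25|be|08|
→ t2 |08|9d|25|a2|74|6e|a2|74|
→ t3 |9d|9d|6e|74|cb|25|a2|74|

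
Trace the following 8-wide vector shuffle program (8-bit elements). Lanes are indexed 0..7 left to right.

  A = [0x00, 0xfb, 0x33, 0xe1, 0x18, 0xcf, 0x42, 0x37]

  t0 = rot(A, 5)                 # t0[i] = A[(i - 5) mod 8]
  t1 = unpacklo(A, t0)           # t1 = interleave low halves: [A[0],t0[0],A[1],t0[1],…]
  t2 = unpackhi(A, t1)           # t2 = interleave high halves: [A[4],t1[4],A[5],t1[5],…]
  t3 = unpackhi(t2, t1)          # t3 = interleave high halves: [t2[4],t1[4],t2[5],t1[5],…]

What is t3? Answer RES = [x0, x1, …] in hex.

  t0: e1 18 cf 42 37 00 fb 33
  t1: 00 e1 fb 18 33 cf e1 42
  t2: 18 33 cf cf 42 e1 37 42
  t3: 42 33 e1 cf 37 e1 42 42

RES = [0x42, 0x33, 0xe1, 0xcf, 0x37, 0xe1, 0x42, 0x42]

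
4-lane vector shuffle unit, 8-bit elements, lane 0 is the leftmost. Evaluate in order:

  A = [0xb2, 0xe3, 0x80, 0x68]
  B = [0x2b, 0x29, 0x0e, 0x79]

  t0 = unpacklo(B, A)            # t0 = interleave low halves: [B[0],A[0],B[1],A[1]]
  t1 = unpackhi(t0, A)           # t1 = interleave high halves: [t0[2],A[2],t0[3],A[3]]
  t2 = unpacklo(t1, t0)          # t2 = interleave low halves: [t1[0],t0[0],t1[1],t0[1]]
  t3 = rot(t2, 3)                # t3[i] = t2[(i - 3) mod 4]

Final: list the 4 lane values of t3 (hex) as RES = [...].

  t0: 2b b2 29 e3
  t1: 29 80 e3 68
  t2: 29 2b 80 b2
  t3: 2b 80 b2 29

RES = [0x2b, 0x80, 0xb2, 0x29]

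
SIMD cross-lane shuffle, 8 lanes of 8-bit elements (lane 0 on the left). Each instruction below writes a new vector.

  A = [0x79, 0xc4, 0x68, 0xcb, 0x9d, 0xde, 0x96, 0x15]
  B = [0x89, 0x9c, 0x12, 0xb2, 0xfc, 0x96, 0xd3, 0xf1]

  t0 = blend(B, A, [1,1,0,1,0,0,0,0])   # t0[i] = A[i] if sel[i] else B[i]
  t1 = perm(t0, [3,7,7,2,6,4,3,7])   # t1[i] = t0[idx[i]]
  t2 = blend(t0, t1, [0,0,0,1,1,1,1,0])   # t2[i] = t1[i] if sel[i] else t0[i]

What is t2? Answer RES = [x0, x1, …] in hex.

→ t0 |79|c4|12|cb|fc|96|d3|f1|
→ t1 |cb|f1|f1|12|d3|fc|cb|f1|
→ t2 |79|c4|12|12|d3|fc|cb|f1|

RES = [0x79, 0xc4, 0x12, 0x12, 0xd3, 0xfc, 0xcb, 0xf1]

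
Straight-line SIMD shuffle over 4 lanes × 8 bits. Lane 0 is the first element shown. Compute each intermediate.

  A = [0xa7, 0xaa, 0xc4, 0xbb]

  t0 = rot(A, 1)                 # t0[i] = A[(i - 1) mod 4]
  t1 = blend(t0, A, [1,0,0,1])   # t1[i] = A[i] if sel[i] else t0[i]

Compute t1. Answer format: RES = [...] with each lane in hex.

  t0: bb a7 aa c4
  t1: a7 a7 aa bb

RES = [ 0xa7  0xa7  0xaa  0xbb ]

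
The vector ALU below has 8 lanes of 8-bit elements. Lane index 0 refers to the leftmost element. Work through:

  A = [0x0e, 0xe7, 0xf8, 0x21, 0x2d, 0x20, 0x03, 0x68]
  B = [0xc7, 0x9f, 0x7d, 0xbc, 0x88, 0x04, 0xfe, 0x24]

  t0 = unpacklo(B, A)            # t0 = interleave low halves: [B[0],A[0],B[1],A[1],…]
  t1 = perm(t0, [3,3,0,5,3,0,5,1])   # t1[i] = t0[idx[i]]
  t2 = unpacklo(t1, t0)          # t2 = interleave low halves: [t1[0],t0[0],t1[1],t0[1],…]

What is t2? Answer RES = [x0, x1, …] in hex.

RES = [ 0xe7  0xc7  0xe7  0x0e  0xc7  0x9f  0xf8  0xe7 ]

  t0: c7 0e 9f e7 7d f8 bc 21
  t1: e7 e7 c7 f8 e7 c7 f8 0e
  t2: e7 c7 e7 0e c7 9f f8 e7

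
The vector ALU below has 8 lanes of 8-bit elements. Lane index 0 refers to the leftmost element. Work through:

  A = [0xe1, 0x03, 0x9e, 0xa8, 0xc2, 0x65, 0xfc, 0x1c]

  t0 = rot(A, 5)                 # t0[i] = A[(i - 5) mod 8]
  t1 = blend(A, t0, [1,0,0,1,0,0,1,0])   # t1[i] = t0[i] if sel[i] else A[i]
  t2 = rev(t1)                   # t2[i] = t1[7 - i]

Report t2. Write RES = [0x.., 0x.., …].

RES = [ 0x1c  0x03  0x65  0xc2  0xfc  0x9e  0x03  0xa8 ]

  t0: a8 c2 65 fc 1c e1 03 9e
  t1: a8 03 9e fc c2 65 03 1c
  t2: 1c 03 65 c2 fc 9e 03 a8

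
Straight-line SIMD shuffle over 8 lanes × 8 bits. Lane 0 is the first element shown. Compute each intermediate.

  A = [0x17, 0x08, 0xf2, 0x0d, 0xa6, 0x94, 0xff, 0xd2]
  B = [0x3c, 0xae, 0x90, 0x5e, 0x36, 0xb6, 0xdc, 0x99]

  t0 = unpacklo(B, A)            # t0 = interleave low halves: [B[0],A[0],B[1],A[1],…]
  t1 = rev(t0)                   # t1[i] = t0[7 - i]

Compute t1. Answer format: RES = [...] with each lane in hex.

  t0: 3c 17 ae 08 90 f2 5e 0d
  t1: 0d 5e f2 90 08 ae 17 3c

RES = [ 0x0d  0x5e  0xf2  0x90  0x08  0xae  0x17  0x3c ]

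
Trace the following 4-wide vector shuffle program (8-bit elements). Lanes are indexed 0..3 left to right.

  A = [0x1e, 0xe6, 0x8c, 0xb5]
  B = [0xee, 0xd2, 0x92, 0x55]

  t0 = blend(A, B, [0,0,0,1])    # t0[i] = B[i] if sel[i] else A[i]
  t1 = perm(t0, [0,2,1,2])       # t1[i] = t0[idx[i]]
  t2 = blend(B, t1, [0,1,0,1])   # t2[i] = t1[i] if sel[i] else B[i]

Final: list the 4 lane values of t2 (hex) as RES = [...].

RES = [ 0xee  0x8c  0x92  0x8c ]

t0 = [0x1e, 0xe6, 0x8c, 0x55]
t1 = [0x1e, 0x8c, 0xe6, 0x8c]
t2 = [0xee, 0x8c, 0x92, 0x8c]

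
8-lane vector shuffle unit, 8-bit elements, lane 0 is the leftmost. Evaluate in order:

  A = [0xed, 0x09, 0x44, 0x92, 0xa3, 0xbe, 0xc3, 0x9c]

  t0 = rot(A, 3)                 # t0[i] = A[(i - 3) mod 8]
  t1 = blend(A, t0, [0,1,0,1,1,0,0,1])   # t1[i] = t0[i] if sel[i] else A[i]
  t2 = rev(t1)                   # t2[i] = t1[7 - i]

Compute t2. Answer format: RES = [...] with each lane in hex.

→ t0 |be|c3|9c|ed|09|44|92|a3|
→ t1 |ed|c3|44|ed|09|be|c3|a3|
→ t2 |a3|c3|be|09|ed|44|c3|ed|

RES = [0xa3, 0xc3, 0xbe, 0x09, 0xed, 0x44, 0xc3, 0xed]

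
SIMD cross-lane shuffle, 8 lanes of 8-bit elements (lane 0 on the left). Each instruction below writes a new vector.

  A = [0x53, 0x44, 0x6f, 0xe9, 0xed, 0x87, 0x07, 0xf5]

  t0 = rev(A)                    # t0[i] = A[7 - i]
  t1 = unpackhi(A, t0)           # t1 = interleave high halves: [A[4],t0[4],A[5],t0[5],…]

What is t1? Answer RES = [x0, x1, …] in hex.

  t0: f5 07 87 ed e9 6f 44 53
  t1: ed e9 87 6f 07 44 f5 53

RES = [ 0xed  0xe9  0x87  0x6f  0x07  0x44  0xf5  0x53 ]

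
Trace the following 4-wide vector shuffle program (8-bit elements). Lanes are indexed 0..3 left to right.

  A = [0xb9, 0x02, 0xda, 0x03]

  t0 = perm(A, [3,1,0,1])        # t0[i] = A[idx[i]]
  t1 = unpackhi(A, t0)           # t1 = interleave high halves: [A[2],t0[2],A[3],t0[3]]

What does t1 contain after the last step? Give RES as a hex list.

→ t0 |03|02|b9|02|
→ t1 |da|b9|03|02|

RES = [ 0xda  0xb9  0x03  0x02 ]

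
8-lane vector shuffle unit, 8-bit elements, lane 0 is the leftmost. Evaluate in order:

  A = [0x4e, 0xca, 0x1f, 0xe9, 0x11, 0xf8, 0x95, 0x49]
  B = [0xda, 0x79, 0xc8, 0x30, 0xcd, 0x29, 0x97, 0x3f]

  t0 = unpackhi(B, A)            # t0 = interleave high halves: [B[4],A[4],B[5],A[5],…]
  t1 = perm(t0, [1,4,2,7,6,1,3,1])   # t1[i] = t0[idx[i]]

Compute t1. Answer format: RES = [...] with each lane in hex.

RES = [ 0x11  0x97  0x29  0x49  0x3f  0x11  0xf8  0x11 ]

→ t0 |cd|11|29|f8|97|95|3f|49|
→ t1 |11|97|29|49|3f|11|f8|11|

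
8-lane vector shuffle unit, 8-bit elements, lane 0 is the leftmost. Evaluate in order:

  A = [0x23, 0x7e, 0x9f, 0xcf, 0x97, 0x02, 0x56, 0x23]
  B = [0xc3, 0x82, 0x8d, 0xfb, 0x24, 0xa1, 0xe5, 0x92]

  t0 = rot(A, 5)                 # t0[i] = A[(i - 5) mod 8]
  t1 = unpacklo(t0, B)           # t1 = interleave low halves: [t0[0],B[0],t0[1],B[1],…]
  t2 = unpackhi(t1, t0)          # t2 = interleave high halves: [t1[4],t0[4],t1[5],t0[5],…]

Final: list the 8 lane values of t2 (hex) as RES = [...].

  t0: cf 97 02 56 23 23 7e 9f
  t1: cf c3 97 82 02 8d 56 fb
  t2: 02 23 8d 23 56 7e fb 9f

RES = [0x02, 0x23, 0x8d, 0x23, 0x56, 0x7e, 0xfb, 0x9f]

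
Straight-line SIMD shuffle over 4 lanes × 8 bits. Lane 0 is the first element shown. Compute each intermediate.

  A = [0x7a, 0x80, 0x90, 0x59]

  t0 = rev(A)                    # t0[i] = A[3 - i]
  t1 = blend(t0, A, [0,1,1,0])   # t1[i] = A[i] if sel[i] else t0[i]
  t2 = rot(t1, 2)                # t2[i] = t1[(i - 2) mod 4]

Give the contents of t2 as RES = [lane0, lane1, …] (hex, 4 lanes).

→ t0 |59|90|80|7a|
→ t1 |59|80|90|7a|
→ t2 |90|7a|59|80|

RES = [ 0x90  0x7a  0x59  0x80 ]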